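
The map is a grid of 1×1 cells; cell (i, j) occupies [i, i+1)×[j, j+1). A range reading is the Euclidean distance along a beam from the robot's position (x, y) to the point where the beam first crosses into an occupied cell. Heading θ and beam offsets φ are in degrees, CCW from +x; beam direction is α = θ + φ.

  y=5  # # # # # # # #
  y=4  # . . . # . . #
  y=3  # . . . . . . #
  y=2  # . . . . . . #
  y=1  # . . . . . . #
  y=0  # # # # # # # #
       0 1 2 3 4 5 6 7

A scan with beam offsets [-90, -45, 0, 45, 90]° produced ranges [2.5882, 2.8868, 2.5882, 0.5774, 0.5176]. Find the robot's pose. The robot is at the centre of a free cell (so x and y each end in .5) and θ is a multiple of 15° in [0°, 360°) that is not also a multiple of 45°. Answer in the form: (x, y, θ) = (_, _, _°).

Candidates: 23 free-cell centres × 16 headings = 368 poses. Raycast each; keep the one whose scan matches to 4 dp.
  (1.5, 3.5, 330°): beam 1 = 1.0000 ≠ 2.5882 ✗
  (2.5, 3.5, 210°): beam 1 = 1.7321 ≠ 2.5882 ✗
  (3.5, 1.5, 165°): beam 2 = 4.0415 ≠ 2.8868 ✗
  (6.5, 2.5, 30°): beam 1 = 1.0000 ≠ 2.5882 ✗
  …
  (4.5, 3.5, 15°): r_1=2.5882, r_2=2.8868, r_3=2.5882, r_4=0.5774, r_5=0.5176 — all match ✓
Only this pose fits every beam.

(x, y, θ) = (4.5, 3.5, 15°)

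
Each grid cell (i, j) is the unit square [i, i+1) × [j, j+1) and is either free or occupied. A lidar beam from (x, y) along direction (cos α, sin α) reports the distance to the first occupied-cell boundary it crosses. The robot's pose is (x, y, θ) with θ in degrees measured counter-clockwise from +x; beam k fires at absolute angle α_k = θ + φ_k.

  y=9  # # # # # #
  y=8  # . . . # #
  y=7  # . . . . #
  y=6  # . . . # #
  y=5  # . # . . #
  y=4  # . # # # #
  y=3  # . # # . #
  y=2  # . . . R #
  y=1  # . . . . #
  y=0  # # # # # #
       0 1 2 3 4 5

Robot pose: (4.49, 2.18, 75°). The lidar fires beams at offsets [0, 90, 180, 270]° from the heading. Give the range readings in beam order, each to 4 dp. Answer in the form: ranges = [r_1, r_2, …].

ranges = [1.8842, 3.6131, 1.2216, 0.5280]

beam 1: φ=0°, α=75°
  dir = (cos 75°, sin 75°) = (0.2588, 0.9659); from cell (4,2)
  next x-line at t=1.9705, next y-line at t=0.8489; Δt_x=3.8637, Δt_y=1.0353
    y: enter (4,3) at t=0.8489
    y: enter (4,4) at t=1.8842 ← occupied
  → r_1 = 1.8842
beam 2: φ=90°, α=165°
  dir = (cos 165°, sin 165°) = (-0.9659, 0.2588); from cell (4,2)
  next x-line at t=0.5073, next y-line at t=3.1682; Δt_x=1.0353, Δt_y=3.8637
    x: enter (3,2) at t=0.5073
    x: enter (2,2) at t=1.5426
    x: enter (1,2) at t=2.5778
    y: enter (1,3) at t=3.1682
    x: enter (0,3) at t=3.6131 ← occupied
  → r_2 = 3.6131
beam 3: φ=180°, α=255°
  dir = (cos 255°, sin 255°) = (-0.2588, -0.9659); from cell (4,2)
  next x-line at t=1.8932, next y-line at t=0.1863; Δt_x=3.8637, Δt_y=1.0353
    y: enter (4,1) at t=0.1863
    y: enter (4,0) at t=1.2216 ← occupied
  → r_3 = 1.2216
beam 4: φ=270°, α=345°
  dir = (cos 345°, sin 345°) = (0.9659, -0.2588); from cell (4,2)
  next x-line at t=0.5280, next y-line at t=0.6955; Δt_x=1.0353, Δt_y=3.8637
    x: enter (5,2) at t=0.5280 ← occupied
  → r_4 = 0.5280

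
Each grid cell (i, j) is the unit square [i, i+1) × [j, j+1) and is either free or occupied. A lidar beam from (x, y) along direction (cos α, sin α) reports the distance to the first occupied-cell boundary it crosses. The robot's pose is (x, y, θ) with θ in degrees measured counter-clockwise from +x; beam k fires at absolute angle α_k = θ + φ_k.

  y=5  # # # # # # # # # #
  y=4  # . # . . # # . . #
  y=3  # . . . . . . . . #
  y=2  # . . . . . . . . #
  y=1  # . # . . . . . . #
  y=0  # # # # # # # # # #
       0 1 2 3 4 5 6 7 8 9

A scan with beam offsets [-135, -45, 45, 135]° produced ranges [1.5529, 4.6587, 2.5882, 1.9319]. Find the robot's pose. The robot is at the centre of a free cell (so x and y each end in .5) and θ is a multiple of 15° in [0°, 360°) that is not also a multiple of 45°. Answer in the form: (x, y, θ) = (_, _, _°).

The pose lattice has 28·16 = 448 candidates. Test each by forward raycasting.
  (8.5, 2.5, 150°): beam 1 = 0.5176 ≠ 1.5529 ✗
  (7.5, 4.5, 300°): beam 1 = 0.5176 ≠ 1.5529 ✗
  (1.5, 4.5, 60°): beam 1 = 2.5882 ≠ 1.5529 ✗
  …
  (4.5, 2.5, 60°): r_1=1.5529, r_2=4.6587, r_3=2.5882, r_4=1.9319 — all match ✓
No second candidate reproduces the full scan.

(x, y, θ) = (4.5, 2.5, 60°)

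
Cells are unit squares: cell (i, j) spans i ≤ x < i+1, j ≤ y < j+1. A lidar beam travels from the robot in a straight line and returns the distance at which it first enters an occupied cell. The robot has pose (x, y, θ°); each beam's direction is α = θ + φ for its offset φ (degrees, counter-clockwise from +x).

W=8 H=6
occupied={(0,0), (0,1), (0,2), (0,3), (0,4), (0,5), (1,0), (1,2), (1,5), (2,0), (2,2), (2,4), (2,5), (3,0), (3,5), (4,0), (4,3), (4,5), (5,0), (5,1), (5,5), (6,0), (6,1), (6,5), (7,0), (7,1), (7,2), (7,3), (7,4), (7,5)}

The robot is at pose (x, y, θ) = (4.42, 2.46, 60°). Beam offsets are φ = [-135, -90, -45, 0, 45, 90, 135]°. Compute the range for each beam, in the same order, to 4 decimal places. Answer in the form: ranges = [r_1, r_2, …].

beam 1: φ=-135°, α=285°
  cosα=0.2588 sinα=-0.9659 | (4,2) | tMaxX 2.2409 tMaxY 0.4762 | tΔX 3.8637 tΔY 1.0353
    t=0.4762 [y] (4,1)
    t=1.5115 [y] (4,0) — stop
  → r_1 = 1.5115
beam 2: φ=-90°, α=330°
  cosα=0.8660 sinα=-0.5000 | (4,2) | tMaxX 0.6697 tMaxY 0.9200 | tΔX 1.1547 tΔY 2.0000
    t=0.6697 [x] (5,2)
    t=0.9200 [y] (5,1) — stop
  → r_2 = 0.9200
beam 3: φ=-45°, α=15°
  cosα=0.9659 sinα=0.2588 | (4,2) | tMaxX 0.6005 tMaxY 2.0864 | tΔX 1.0353 tΔY 3.8637
    t=0.6005 [x] (5,2)
    t=1.6357 [x] (6,2)
    t=2.0864 [y] (6,3)
    t=2.6710 [x] (7,3) — stop
  → r_3 = 2.6710
beam 4: φ=0°, α=60°
  cosα=0.5000 sinα=0.8660 | (4,2) | tMaxX 1.1600 tMaxY 0.6235 | tΔX 2.0000 tΔY 1.1547
    t=0.6235 [y] (4,3) — stop
  → r_4 = 0.6235
beam 5: φ=45°, α=105°
  cosα=-0.2588 sinα=0.9659 | (4,2) | tMaxX 1.6228 tMaxY 0.5590 | tΔX 3.8637 tΔY 1.0353
    t=0.5590 [y] (4,3) — stop
  → r_5 = 0.5590
beam 6: φ=90°, α=150°
  cosα=-0.8660 sinα=0.5000 | (4,2) | tMaxX 0.4850 tMaxY 1.0800 | tΔX 1.1547 tΔY 2.0000
    t=0.4850 [x] (3,2)
    t=1.0800 [y] (3,3)
    t=1.6397 [x] (2,3)
    t=2.7944 [x] (1,3)
    t=3.0800 [y] (1,4)
    t=3.9491 [x] (0,4) — stop
  → r_6 = 3.9491
beam 7: φ=135°, α=195°
  cosα=-0.9659 sinα=-0.2588 | (4,2) | tMaxX 0.4348 tMaxY 1.7773 | tΔX 1.0353 tΔY 3.8637
    t=0.4348 [x] (3,2)
    t=1.4701 [x] (2,2) — stop
  → r_7 = 1.4701

ranges = [1.5115, 0.9200, 2.6710, 0.6235, 0.5590, 3.9491, 1.4701]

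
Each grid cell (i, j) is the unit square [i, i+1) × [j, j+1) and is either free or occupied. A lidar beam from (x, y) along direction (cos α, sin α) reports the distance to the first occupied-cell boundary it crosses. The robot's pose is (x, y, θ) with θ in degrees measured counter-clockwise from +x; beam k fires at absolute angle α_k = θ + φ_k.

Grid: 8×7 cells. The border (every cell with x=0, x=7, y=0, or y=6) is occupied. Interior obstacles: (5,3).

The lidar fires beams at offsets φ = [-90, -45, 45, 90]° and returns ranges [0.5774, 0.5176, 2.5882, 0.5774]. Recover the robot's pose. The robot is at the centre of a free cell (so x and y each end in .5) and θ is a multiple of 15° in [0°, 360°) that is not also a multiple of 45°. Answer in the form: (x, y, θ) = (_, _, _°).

Candidates: 29 free-cell centres × 16 headings = 464 poses. Raycast each; keep the one whose scan matches to 4 dp.
  (6.5, 4.5, 210°): beam 1 = 1.7321 ≠ 0.5774 ✗
  (1.5, 4.5, 195°): beam 1 = 1.5529 ≠ 0.5774 ✗
  (3.5, 4.5, 120°): beam 1 = 3.0000 ≠ 0.5774 ✗
  (1.5, 4.5, 165°): beam 1 = 1.5529 ≠ 0.5774 ✗
  (3.5, 2.5, 330°): beam 1 = 1.7321 ≠ 0.5774 ✗
  …
  (6.5, 3.5, 60°): r_1=0.5774, r_2=0.5176, r_3=2.5882, r_4=0.5774 — all match ✓
No second candidate reproduces the full scan.

(x, y, θ) = (6.5, 3.5, 60°)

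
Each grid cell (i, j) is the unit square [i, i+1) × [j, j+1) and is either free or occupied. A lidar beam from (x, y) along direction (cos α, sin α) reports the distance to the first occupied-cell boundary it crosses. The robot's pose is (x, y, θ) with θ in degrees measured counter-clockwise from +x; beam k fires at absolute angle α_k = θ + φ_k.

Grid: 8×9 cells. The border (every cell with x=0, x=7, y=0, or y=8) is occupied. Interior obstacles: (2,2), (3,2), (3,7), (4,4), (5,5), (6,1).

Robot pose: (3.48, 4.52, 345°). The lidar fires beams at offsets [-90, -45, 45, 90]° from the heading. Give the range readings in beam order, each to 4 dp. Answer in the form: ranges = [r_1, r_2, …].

ranges = [1.5736, 4.0645, 0.6004, 3.6028]

beam 1: φ=-90°, α=255°
  d=(-0.2588,-0.9659)  start (3,4)  tX=1.8546 tY=0.5383  stride 1/|dx|=3.8637 1/|dy|=1.0353
    cross y-line → (3,3), t=0.5383
    cross y-line → (3,2), t=1.5736 (wall)
  → r_1 = 1.5736
beam 2: φ=-45°, α=300°
  d=(0.5000,-0.8660)  start (3,4)  tX=1.0400 tY=0.6004  stride 1/|dx|=2.0000 1/|dy|=1.1547
    cross y-line → (3,3), t=0.6004
    cross x-line → (4,3), t=1.0400
    cross y-line → (4,2), t=1.7551
    cross y-line → (4,1), t=2.9098
    cross x-line → (5,1), t=3.0400
    cross y-line → (5,0), t=4.0645 (wall)
  → r_2 = 4.0645
beam 3: φ=45°, α=30°
  d=(0.8660,0.5000)  start (3,4)  tX=0.6004 tY=0.9600  stride 1/|dx|=1.1547 1/|dy|=2.0000
    cross x-line → (4,4), t=0.6004 (wall)
  → r_3 = 0.6004
beam 4: φ=90°, α=75°
  d=(0.2588,0.9659)  start (3,4)  tX=2.0091 tY=0.4969  stride 1/|dx|=3.8637 1/|dy|=1.0353
    cross y-line → (3,5), t=0.4969
    cross y-line → (3,6), t=1.5322
    cross x-line → (4,6), t=2.0091
    cross y-line → (4,7), t=2.5675
    cross y-line → (4,8), t=3.6028 (wall)
  → r_4 = 3.6028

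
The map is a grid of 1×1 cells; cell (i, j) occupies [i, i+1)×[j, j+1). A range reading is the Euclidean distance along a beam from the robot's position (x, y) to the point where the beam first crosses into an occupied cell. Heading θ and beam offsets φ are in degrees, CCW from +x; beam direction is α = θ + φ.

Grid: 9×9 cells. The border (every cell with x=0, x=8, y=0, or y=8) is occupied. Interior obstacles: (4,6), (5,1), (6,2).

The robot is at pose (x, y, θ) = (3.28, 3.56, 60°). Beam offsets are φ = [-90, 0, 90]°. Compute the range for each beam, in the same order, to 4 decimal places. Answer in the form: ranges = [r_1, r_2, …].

beam 1: φ=-90°, α=330°
  d=(0.8660,-0.5000)  start (3,3)  tX=0.8314 tY=1.1200  stride 1/|dx|=1.1547 1/|dy|=2.0000
    cross x-line → (4,3), t=0.8314
    cross y-line → (4,2), t=1.1200
    cross x-line → (5,2), t=1.9861
    cross y-line → (5,1), t=3.1200 (wall)
  → r_1 = 3.1200
beam 2: φ=0°, α=60°
  d=(0.5000,0.8660)  start (3,3)  tX=1.4400 tY=0.5081  stride 1/|dx|=2.0000 1/|dy|=1.1547
    cross y-line → (3,4), t=0.5081
    cross x-line → (4,4), t=1.4400
    cross y-line → (4,5), t=1.6628
    cross y-line → (4,6), t=2.8175 (wall)
  → r_2 = 2.8175
beam 3: φ=90°, α=150°
  d=(-0.8660,0.5000)  start (3,3)  tX=0.3233 tY=0.8800  stride 1/|dx|=1.1547 1/|dy|=2.0000
    cross x-line → (2,3), t=0.3233
    cross y-line → (2,4), t=0.8800
    cross x-line → (1,4), t=1.4780
    cross x-line → (0,4), t=2.6327 (wall)
  → r_3 = 2.6327

ranges = [3.1200, 2.8175, 2.6327]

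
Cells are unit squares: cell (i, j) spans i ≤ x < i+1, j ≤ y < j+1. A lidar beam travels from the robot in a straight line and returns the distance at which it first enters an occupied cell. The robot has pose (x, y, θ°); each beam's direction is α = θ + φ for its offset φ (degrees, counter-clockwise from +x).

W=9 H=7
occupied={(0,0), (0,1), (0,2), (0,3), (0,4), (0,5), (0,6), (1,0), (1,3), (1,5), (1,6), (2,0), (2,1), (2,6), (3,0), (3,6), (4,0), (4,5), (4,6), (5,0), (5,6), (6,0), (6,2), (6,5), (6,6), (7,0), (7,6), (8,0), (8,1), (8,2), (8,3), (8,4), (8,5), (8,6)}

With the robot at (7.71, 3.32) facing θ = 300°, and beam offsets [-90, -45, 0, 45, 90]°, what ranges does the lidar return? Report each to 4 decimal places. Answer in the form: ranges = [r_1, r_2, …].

beam 1: φ=-90°, α=210°
  d=(-0.8660,-0.5000)  start (7,3)  tX=0.8198 tY=0.6400  stride 1/|dx|=1.1547 1/|dy|=2.0000
    cross y-line → (7,2), t=0.6400
    cross x-line → (6,2), t=0.8198 (wall)
  → r_1 = 0.8198
beam 2: φ=-45°, α=255°
  d=(-0.2588,-0.9659)  start (7,3)  tX=2.7432 tY=0.3313  stride 1/|dx|=3.8637 1/|dy|=1.0353
    cross y-line → (7,2), t=0.3313
    cross y-line → (7,1), t=1.3666
    cross y-line → (7,0), t=2.4018 (wall)
  → r_2 = 2.4018
beam 3: φ=0°, α=300°
  d=(0.5000,-0.8660)  start (7,3)  tX=0.5800 tY=0.3695  stride 1/|dx|=2.0000 1/|dy|=1.1547
    cross y-line → (7,2), t=0.3695
    cross x-line → (8,2), t=0.5800 (wall)
  → r_3 = 0.5800
beam 4: φ=45°, α=345°
  d=(0.9659,-0.2588)  start (7,3)  tX=0.3002 tY=1.2364  stride 1/|dx|=1.0353 1/|dy|=3.8637
    cross x-line → (8,3), t=0.3002 (wall)
  → r_4 = 0.3002
beam 5: φ=90°, α=30°
  d=(0.8660,0.5000)  start (7,3)  tX=0.3349 tY=1.3600  stride 1/|dx|=1.1547 1/|dy|=2.0000
    cross x-line → (8,3), t=0.3349 (wall)
  → r_5 = 0.3349

ranges = [0.8198, 2.4018, 0.5800, 0.3002, 0.3349]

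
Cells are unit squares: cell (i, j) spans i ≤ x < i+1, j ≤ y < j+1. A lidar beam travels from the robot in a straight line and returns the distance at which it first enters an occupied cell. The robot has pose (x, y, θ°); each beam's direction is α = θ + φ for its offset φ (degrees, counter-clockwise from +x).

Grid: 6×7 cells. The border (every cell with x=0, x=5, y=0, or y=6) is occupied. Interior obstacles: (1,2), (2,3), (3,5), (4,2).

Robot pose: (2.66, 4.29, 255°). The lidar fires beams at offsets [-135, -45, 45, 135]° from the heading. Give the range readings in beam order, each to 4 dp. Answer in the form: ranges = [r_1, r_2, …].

ranges = [1.9745, 0.5800, 0.3349, 1.4200]

beam 1: φ=-135°, α=120°
  dir = (cos 120°, sin 120°) = (-0.5000, 0.8660); from cell (2,4)
  next x-line at t=1.3200, next y-line at t=0.8198; Δt_x=2.0000, Δt_y=1.1547
    y: enter (2,5) at t=0.8198
    x: enter (1,5) at t=1.3200
    y: enter (1,6) at t=1.9745 ← occupied
  → r_1 = 1.9745
beam 2: φ=-45°, α=210°
  dir = (cos 210°, sin 210°) = (-0.8660, -0.5000); from cell (2,4)
  next x-line at t=0.7621, next y-line at t=0.5800; Δt_x=1.1547, Δt_y=2.0000
    y: enter (2,3) at t=0.5800 ← occupied
  → r_2 = 0.5800
beam 3: φ=45°, α=300°
  dir = (cos 300°, sin 300°) = (0.5000, -0.8660); from cell (2,4)
  next x-line at t=0.6800, next y-line at t=0.3349; Δt_x=2.0000, Δt_y=1.1547
    y: enter (2,3) at t=0.3349 ← occupied
  → r_3 = 0.3349
beam 4: φ=135°, α=30°
  dir = (cos 30°, sin 30°) = (0.8660, 0.5000); from cell (2,4)
  next x-line at t=0.3926, next y-line at t=1.4200; Δt_x=1.1547, Δt_y=2.0000
    x: enter (3,4) at t=0.3926
    y: enter (3,5) at t=1.4200 ← occupied
  → r_4 = 1.4200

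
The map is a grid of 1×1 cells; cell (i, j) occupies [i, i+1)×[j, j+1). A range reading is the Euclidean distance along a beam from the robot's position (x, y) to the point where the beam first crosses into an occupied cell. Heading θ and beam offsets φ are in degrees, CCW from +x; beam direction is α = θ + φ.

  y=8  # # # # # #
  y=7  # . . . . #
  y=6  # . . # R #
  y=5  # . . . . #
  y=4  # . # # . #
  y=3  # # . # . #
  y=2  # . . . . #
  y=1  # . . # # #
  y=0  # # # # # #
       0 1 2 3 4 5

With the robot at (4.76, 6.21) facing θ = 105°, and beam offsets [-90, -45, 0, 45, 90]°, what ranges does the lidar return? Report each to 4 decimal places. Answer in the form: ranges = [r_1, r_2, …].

beam 1: φ=-90°, α=15°
  cosα=0.9659 sinα=0.2588 | (4,6) | tMaxX 0.2485 tMaxY 3.0523 | tΔX 1.0353 tΔY 3.8637
    t=0.2485 [x] (5,6) — stop
  → r_1 = 0.2485
beam 2: φ=-45°, α=60°
  cosα=0.5000 sinα=0.8660 | (4,6) | tMaxX 0.4800 tMaxY 0.9122 | tΔX 2.0000 tΔY 1.1547
    t=0.4800 [x] (5,6) — stop
  → r_2 = 0.4800
beam 3: φ=0°, α=105°
  cosα=-0.2588 sinα=0.9659 | (4,6) | tMaxX 2.9364 tMaxY 0.8179 | tΔX 3.8637 tΔY 1.0353
    t=0.8179 [y] (4,7)
    t=1.8531 [y] (4,8) — stop
  → r_3 = 1.8531
beam 4: φ=45°, α=150°
  cosα=-0.8660 sinα=0.5000 | (4,6) | tMaxX 0.8776 tMaxY 1.5800 | tΔX 1.1547 tΔY 2.0000
    t=0.8776 [x] (3,6) — stop
  → r_4 = 0.8776
beam 5: φ=90°, α=195°
  cosα=-0.9659 sinα=-0.2588 | (4,6) | tMaxX 0.7868 tMaxY 0.8114 | tΔX 1.0353 tΔY 3.8637
    t=0.7868 [x] (3,6) — stop
  → r_5 = 0.7868

ranges = [0.2485, 0.4800, 1.8531, 0.8776, 0.7868]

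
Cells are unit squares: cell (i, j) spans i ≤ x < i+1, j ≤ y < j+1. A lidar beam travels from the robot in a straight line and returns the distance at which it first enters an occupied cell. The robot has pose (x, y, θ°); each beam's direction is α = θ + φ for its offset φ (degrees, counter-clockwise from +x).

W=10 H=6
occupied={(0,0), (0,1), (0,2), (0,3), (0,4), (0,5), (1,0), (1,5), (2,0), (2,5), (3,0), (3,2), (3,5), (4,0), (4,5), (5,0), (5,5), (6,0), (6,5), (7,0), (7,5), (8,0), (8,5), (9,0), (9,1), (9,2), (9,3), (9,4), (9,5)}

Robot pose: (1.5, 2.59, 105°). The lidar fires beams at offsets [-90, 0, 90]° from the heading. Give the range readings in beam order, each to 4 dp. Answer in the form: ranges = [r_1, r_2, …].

beam 1: φ=-90°, α=15°
  d=(0.9659,0.2588)  start (1,2)  tX=0.5176 tY=1.5841  stride 1/|dx|=1.0353 1/|dy|=3.8637
    cross x-line → (2,2), t=0.5176
    cross x-line → (3,2), t=1.5529 (wall)
  → r_1 = 1.5529
beam 2: φ=0°, α=105°
  d=(-0.2588,0.9659)  start (1,2)  tX=1.9319 tY=0.4245  stride 1/|dx|=3.8637 1/|dy|=1.0353
    cross y-line → (1,3), t=0.4245
    cross y-line → (1,4), t=1.4597
    cross x-line → (0,4), t=1.9319 (wall)
  → r_2 = 1.9319
beam 3: φ=90°, α=195°
  d=(-0.9659,-0.2588)  start (1,2)  tX=0.5176 tY=2.2796  stride 1/|dx|=1.0353 1/|dy|=3.8637
    cross x-line → (0,2), t=0.5176 (wall)
  → r_3 = 0.5176

ranges = [1.5529, 1.9319, 0.5176]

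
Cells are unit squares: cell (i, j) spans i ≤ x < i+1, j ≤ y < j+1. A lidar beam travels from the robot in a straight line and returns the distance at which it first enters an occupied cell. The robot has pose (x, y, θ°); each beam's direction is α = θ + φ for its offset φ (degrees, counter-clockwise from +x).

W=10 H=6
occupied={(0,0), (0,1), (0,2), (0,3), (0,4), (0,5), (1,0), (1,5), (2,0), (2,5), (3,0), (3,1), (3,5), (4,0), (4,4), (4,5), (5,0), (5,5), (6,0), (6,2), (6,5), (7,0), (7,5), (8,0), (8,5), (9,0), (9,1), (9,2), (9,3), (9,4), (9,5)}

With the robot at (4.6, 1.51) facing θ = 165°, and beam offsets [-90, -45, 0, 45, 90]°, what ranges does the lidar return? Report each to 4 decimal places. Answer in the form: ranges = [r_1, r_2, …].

beam 1: φ=-90°, α=75°
  direction (0.2588, 0.9659); cell (4,1); t to first gridline: x 1.5455, y 0.5073 (then +3.8637 / +1.0353)
    (4,2) via y @ 0.5073
    (4,3) via y @ 1.5426
    (5,3) via x @ 1.5455
    (5,4) via y @ 2.5778
    (5,5) via y @ 3.6131  # hit
  → r_1 = 3.6131
beam 2: φ=-45°, α=120°
  direction (-0.5000, 0.8660); cell (4,1); t to first gridline: x 1.2000, y 0.5658 (then +2.0000 / +1.1547)
    (4,2) via y @ 0.5658
    (3,2) via x @ 1.2000
    (3,3) via y @ 1.7205
    (3,4) via y @ 2.8752
    (2,4) via x @ 3.2000
    (2,5) via y @ 4.0299  # hit
  → r_2 = 4.0299
beam 3: φ=0°, α=165°
  direction (-0.9659, 0.2588); cell (4,1); t to first gridline: x 0.6212, y 1.8932 (then +1.0353 / +3.8637)
    (3,1) via x @ 0.6212  # hit
  → r_3 = 0.6212
beam 4: φ=45°, α=210°
  direction (-0.8660, -0.5000); cell (4,1); t to first gridline: x 0.6928, y 1.0200 (then +1.1547 / +2.0000)
    (3,1) via x @ 0.6928  # hit
  → r_4 = 0.6928
beam 5: φ=90°, α=255°
  direction (-0.2588, -0.9659); cell (4,1); t to first gridline: x 2.3182, y 0.5280 (then +3.8637 / +1.0353)
    (4,0) via y @ 0.5280  # hit
  → r_5 = 0.5280

ranges = [3.6131, 4.0299, 0.6212, 0.6928, 0.5280]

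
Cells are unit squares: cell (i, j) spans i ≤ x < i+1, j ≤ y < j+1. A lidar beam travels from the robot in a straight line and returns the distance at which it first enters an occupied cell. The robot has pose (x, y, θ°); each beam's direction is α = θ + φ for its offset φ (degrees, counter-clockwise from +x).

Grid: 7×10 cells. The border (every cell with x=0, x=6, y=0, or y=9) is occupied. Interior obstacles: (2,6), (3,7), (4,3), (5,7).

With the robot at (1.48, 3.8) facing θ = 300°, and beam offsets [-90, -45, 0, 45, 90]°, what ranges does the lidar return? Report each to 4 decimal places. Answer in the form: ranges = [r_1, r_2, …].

ranges = [0.5543, 1.8546, 3.2332, 2.6089, 5.2192]

beam 1: φ=-90°, α=210°
  dir = (cos 210°, sin 210°) = (-0.8660, -0.5000); from cell (1,3)
  next x-line at t=0.5543, next y-line at t=1.6000; Δt_x=1.1547, Δt_y=2.0000
    x: enter (0,3) at t=0.5543 ← occupied
  → r_1 = 0.5543
beam 2: φ=-45°, α=255°
  dir = (cos 255°, sin 255°) = (-0.2588, -0.9659); from cell (1,3)
  next x-line at t=1.8546, next y-line at t=0.8282; Δt_x=3.8637, Δt_y=1.0353
    y: enter (1,2) at t=0.8282
    x: enter (0,2) at t=1.8546 ← occupied
  → r_2 = 1.8546
beam 3: φ=0°, α=300°
  dir = (cos 300°, sin 300°) = (0.5000, -0.8660); from cell (1,3)
  next x-line at t=1.0400, next y-line at t=0.9238; Δt_x=2.0000, Δt_y=1.1547
    y: enter (1,2) at t=0.9238
    x: enter (2,2) at t=1.0400
    y: enter (2,1) at t=2.0785
    x: enter (3,1) at t=3.0400
    y: enter (3,0) at t=3.2332 ← occupied
  → r_3 = 3.2332
beam 4: φ=45°, α=345°
  dir = (cos 345°, sin 345°) = (0.9659, -0.2588); from cell (1,3)
  next x-line at t=0.5383, next y-line at t=3.0910; Δt_x=1.0353, Δt_y=3.8637
    x: enter (2,3) at t=0.5383
    x: enter (3,3) at t=1.5736
    x: enter (4,3) at t=2.6089 ← occupied
  → r_4 = 2.6089
beam 5: φ=90°, α=30°
  dir = (cos 30°, sin 30°) = (0.8660, 0.5000); from cell (1,3)
  next x-line at t=0.6004, next y-line at t=0.4000; Δt_x=1.1547, Δt_y=2.0000
    y: enter (1,4) at t=0.4000
    x: enter (2,4) at t=0.6004
    x: enter (3,4) at t=1.7551
    y: enter (3,5) at t=2.4000
    x: enter (4,5) at t=2.9098
    x: enter (5,5) at t=4.0645
    y: enter (5,6) at t=4.4000
    x: enter (6,6) at t=5.2192 ← occupied
  → r_5 = 5.2192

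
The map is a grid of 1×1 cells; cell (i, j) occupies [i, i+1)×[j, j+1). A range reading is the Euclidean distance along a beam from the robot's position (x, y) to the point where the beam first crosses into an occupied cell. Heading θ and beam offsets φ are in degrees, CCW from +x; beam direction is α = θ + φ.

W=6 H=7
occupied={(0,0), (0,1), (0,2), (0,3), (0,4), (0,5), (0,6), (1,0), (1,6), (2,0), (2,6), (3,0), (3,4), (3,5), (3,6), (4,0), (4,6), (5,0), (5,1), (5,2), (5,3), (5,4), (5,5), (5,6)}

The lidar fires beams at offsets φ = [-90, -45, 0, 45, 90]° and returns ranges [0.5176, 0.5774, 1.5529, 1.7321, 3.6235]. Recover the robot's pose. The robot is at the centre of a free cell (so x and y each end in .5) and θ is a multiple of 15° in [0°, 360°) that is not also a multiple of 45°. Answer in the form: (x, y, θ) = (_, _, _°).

(x, y, θ) = (1.5, 2.5, 255°)

Candidates: 18 free-cell centres × 16 headings = 288 poses. Raycast each; keep the one whose scan matches to 4 dp.
  (1.5, 4.5, 120°): beam 1 = 1.7321 ≠ 0.5176 ✗
  (4.5, 5.5, 150°): beam 1 = 0.5774 ≠ 0.5176 ✗
  (1.5, 5.5, 240°): beam 1 = 0.5774 ≠ 0.5176 ✗
  …
  (1.5, 2.5, 255°): r_1=0.5176, r_2=0.5774, r_3=1.5529, r_4=1.7321, r_5=3.6235 — all match ✓
No second candidate reproduces the full scan.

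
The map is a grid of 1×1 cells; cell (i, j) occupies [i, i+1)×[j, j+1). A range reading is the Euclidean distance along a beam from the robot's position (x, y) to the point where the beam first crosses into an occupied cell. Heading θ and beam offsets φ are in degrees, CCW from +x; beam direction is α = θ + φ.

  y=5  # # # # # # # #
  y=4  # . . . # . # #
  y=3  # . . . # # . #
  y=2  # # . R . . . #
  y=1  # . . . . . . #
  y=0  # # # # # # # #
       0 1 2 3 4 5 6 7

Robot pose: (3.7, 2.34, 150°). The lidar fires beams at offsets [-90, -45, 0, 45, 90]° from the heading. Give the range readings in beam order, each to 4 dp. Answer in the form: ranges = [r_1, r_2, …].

beam 1: φ=-90°, α=60°
  direction (0.5000, 0.8660); cell (3,2); t to first gridline: x 0.6000, y 0.7621 (then +2.0000 / +1.1547)
    (4,2) via x @ 0.6000
    (4,3) via y @ 0.7621  # hit
  → r_1 = 0.7621
beam 2: φ=-45°, α=105°
  direction (-0.2588, 0.9659); cell (3,2); t to first gridline: x 2.7046, y 0.6833 (then +3.8637 / +1.0353)
    (3,3) via y @ 0.6833
    (3,4) via y @ 1.7186
    (2,4) via x @ 2.7046
    (2,5) via y @ 2.7538  # hit
  → r_2 = 2.7538
beam 3: φ=0°, α=150°
  direction (-0.8660, 0.5000); cell (3,2); t to first gridline: x 0.8083, y 1.3200 (then +1.1547 / +2.0000)
    (2,2) via x @ 0.8083
    (2,3) via y @ 1.3200
    (1,3) via x @ 1.9630
    (0,3) via x @ 3.1177  # hit
  → r_3 = 3.1177
beam 4: φ=45°, α=195°
  direction (-0.9659, -0.2588); cell (3,2); t to first gridline: x 0.7247, y 1.3137 (then +1.0353 / +3.8637)
    (2,2) via x @ 0.7247
    (2,1) via y @ 1.3137
    (1,1) via x @ 1.7600
    (0,1) via x @ 2.7952  # hit
  → r_4 = 2.7952
beam 5: φ=90°, α=240°
  direction (-0.5000, -0.8660); cell (3,2); t to first gridline: x 1.4000, y 0.3926 (then +2.0000 / +1.1547)
    (3,1) via y @ 0.3926
    (2,1) via x @ 1.4000
    (2,0) via y @ 1.5473  # hit
  → r_5 = 1.5473

ranges = [0.7621, 2.7538, 3.1177, 2.7952, 1.5473]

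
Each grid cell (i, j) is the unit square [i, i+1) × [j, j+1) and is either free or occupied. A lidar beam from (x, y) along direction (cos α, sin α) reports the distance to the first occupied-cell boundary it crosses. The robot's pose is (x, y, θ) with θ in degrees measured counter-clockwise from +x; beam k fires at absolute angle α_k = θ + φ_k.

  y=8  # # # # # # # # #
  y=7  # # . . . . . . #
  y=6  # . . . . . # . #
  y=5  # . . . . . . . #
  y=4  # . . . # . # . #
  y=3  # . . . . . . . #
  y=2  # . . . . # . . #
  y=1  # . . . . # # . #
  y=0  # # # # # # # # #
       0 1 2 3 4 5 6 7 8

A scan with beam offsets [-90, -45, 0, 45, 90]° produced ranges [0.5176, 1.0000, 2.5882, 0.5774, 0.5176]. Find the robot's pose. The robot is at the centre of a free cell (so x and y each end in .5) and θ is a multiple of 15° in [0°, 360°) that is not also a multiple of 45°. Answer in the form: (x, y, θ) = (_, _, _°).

(x, y, θ) = (7.5, 1.5, 105°)

Candidates: 42 free-cell centres × 16 headings = 672 poses. Raycast each; keep the one whose scan matches to 4 dp.
  (2.5, 4.5, 165°): beam 1 = 3.6235 ≠ 0.5176 ✗
  (4.5, 6.5, 30°): beam 1 = 6.3509 ≠ 0.5176 ✗
  (7.5, 4.5, 300°): beam 1 = 0.5774 ≠ 0.5176 ✗
  …
  (7.5, 1.5, 105°): r_1=0.5176, r_2=1.0000, r_3=2.5882, r_4=0.5774, r_5=0.5176 — all match ✓
Unique over the lattice → pose = (7.5, 1.5, 105°).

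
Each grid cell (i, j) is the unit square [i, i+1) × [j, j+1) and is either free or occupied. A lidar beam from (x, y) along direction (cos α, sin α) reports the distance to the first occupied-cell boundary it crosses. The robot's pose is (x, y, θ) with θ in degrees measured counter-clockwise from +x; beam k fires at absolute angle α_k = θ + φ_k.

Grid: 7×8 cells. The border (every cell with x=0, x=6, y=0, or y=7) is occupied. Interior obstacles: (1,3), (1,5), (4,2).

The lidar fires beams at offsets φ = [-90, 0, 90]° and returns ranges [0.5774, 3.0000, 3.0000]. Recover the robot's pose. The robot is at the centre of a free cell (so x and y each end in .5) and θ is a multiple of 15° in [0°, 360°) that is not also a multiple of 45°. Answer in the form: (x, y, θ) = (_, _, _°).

The pose lattice has 27·16 = 432 candidates. Test each by forward raycasting.
  (1.5, 1.5, 105°): beam 1 = 2.5882 ≠ 0.5774 ✗
  (3.5, 4.5, 60°): beam 1 = 2.8868 ≠ 0.5774 ✗
  (3.5, 4.5, 285°): beam 1 = 1.9319 ≠ 0.5774 ✗
  (4.5, 1.5, 30°): beam 2 = 1.7321 ≠ 3.0000 ✗
  (3.5, 4.5, 15°): beam 1 = 1.9319 ≠ 0.5774 ✗
  …
  (2.5, 5.5, 300°): r_1=0.5774, r_2=3.0000, r_3=3.0000 — all match ✓
Only this pose fits every beam.

(x, y, θ) = (2.5, 5.5, 300°)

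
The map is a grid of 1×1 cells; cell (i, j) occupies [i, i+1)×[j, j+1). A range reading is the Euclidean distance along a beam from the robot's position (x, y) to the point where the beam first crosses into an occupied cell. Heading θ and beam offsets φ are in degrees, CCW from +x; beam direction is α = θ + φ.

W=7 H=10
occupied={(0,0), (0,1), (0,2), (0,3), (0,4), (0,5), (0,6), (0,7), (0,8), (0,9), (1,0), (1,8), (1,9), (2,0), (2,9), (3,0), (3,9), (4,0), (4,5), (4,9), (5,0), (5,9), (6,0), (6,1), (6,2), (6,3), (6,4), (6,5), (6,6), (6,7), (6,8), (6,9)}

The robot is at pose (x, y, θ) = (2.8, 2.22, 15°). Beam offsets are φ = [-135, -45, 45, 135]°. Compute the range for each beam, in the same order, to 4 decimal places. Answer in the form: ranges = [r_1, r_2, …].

beam 1: φ=-135°, α=240°
  cosα=-0.5000 sinα=-0.8660 | (2,2) | tMaxX 1.6000 tMaxY 0.2540 | tΔX 2.0000 tΔY 1.1547
    t=0.2540 [y] (2,1)
    t=1.4087 [y] (2,0) — stop
  → r_1 = 1.4087
beam 2: φ=-45°, α=330°
  cosα=0.8660 sinα=-0.5000 | (2,2) | tMaxX 0.2309 tMaxY 0.4400 | tΔX 1.1547 tΔY 2.0000
    t=0.2309 [x] (3,2)
    t=0.4400 [y] (3,1)
    t=1.3856 [x] (4,1)
    t=2.4400 [y] (4,0) — stop
  → r_2 = 2.4400
beam 3: φ=45°, α=60°
  cosα=0.5000 sinα=0.8660 | (2,2) | tMaxX 0.4000 tMaxY 0.9007 | tΔX 2.0000 tΔY 1.1547
    t=0.4000 [x] (3,2)
    t=0.9007 [y] (3,3)
    t=2.0554 [y] (3,4)
    t=2.4000 [x] (4,4)
    t=3.2101 [y] (4,5) — stop
  → r_3 = 3.2101
beam 4: φ=135°, α=150°
  cosα=-0.8660 sinα=0.5000 | (2,2) | tMaxX 0.9238 tMaxY 1.5600 | tΔX 1.1547 tΔY 2.0000
    t=0.9238 [x] (1,2)
    t=1.5600 [y] (1,3)
    t=2.0785 [x] (0,3) — stop
  → r_4 = 2.0785

ranges = [1.4087, 2.4400, 3.2101, 2.0785]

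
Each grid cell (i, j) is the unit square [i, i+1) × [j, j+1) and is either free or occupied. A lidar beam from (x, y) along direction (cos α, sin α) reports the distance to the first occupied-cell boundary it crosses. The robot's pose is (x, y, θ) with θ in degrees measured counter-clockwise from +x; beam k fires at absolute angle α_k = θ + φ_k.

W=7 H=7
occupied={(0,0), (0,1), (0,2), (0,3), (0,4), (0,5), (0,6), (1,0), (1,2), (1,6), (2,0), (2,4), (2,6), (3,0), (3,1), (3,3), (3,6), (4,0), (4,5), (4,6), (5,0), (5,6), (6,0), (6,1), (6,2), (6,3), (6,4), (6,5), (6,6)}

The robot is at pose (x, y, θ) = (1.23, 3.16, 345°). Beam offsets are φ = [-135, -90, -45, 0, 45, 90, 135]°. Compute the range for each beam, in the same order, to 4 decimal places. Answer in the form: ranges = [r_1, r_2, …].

ranges = [0.2656, 0.1656, 0.1848, 0.6182, 1.6800, 2.9402, 0.4600]

beam 1: φ=-135°, α=210°
  cosα=-0.8660 sinα=-0.5000 | (1,3) | tMaxX 0.2656 tMaxY 0.3200 | tΔX 1.1547 tΔY 2.0000
    t=0.2656 [x] (0,3) — stop
  → r_1 = 0.2656
beam 2: φ=-90°, α=255°
  cosα=-0.2588 sinα=-0.9659 | (1,3) | tMaxX 0.8887 tMaxY 0.1656 | tΔX 3.8637 tΔY 1.0353
    t=0.1656 [y] (1,2) — stop
  → r_2 = 0.1656
beam 3: φ=-45°, α=300°
  cosα=0.5000 sinα=-0.8660 | (1,3) | tMaxX 1.5400 tMaxY 0.1848 | tΔX 2.0000 tΔY 1.1547
    t=0.1848 [y] (1,2) — stop
  → r_3 = 0.1848
beam 4: φ=0°, α=345°
  cosα=0.9659 sinα=-0.2588 | (1,3) | tMaxX 0.7972 tMaxY 0.6182 | tΔX 1.0353 tΔY 3.8637
    t=0.6182 [y] (1,2) — stop
  → r_4 = 0.6182
beam 5: φ=45°, α=30°
  cosα=0.8660 sinα=0.5000 | (1,3) | tMaxX 0.8891 tMaxY 1.6800 | tΔX 1.1547 tΔY 2.0000
    t=0.8891 [x] (2,3)
    t=1.6800 [y] (2,4) — stop
  → r_5 = 1.6800
beam 6: φ=90°, α=75°
  cosα=0.2588 sinα=0.9659 | (1,3) | tMaxX 2.9751 tMaxY 0.8696 | tΔX 3.8637 tΔY 1.0353
    t=0.8696 [y] (1,4)
    t=1.9049 [y] (1,5)
    t=2.9402 [y] (1,6) — stop
  → r_6 = 2.9402
beam 7: φ=135°, α=120°
  cosα=-0.5000 sinα=0.8660 | (1,3) | tMaxX 0.4600 tMaxY 0.9699 | tΔX 2.0000 tΔY 1.1547
    t=0.4600 [x] (0,3) — stop
  → r_7 = 0.4600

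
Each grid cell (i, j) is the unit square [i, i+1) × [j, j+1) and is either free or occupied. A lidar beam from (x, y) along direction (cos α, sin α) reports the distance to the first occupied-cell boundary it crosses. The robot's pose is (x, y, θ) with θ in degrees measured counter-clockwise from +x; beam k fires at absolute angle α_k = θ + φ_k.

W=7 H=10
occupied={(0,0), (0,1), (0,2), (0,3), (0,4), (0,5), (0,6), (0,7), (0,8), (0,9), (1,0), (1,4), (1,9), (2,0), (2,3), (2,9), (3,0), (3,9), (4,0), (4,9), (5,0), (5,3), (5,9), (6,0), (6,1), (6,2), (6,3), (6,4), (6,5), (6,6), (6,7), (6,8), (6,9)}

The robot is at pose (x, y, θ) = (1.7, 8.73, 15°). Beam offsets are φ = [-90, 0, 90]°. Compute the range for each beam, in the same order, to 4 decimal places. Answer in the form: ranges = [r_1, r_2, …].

beam 1: φ=-90°, α=285°
  direction (0.2588, -0.9659); cell (1,8); t to first gridline: x 1.1591, y 0.7558 (then +3.8637 / +1.0353)
    (1,7) via y @ 0.7558
    (2,7) via x @ 1.1591
    (2,6) via y @ 1.7910
    (2,5) via y @ 2.8263
    (2,4) via y @ 3.8616
    (2,3) via y @ 4.8969  # hit
  → r_1 = 4.8969
beam 2: φ=0°, α=15°
  direction (0.9659, 0.2588); cell (1,8); t to first gridline: x 0.3106, y 1.0432 (then +1.0353 / +3.8637)
    (2,8) via x @ 0.3106
    (2,9) via y @ 1.0432  # hit
  → r_2 = 1.0432
beam 3: φ=90°, α=105°
  direction (-0.2588, 0.9659); cell (1,8); t to first gridline: x 2.7046, y 0.2795 (then +3.8637 / +1.0353)
    (1,9) via y @ 0.2795  # hit
  → r_3 = 0.2795

ranges = [4.8969, 1.0432, 0.2795]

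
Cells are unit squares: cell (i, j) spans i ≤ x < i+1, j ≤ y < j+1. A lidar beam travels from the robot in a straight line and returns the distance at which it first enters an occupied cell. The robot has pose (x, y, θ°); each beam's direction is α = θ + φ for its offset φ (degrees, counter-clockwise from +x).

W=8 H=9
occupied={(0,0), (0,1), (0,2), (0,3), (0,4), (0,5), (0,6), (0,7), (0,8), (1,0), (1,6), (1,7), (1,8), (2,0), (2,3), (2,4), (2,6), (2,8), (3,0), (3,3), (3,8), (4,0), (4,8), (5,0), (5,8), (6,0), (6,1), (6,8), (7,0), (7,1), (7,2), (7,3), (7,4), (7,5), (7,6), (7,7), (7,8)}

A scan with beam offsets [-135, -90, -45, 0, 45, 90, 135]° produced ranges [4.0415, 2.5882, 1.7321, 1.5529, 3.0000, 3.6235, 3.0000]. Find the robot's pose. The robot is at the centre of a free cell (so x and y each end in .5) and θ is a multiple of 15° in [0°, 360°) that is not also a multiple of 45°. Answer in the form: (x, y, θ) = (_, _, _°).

(x, y, θ) = (5.5, 4.5, 15°)

Enumerate (i+0.5, j+0.5, θ) over the 35 free cells and 16 admissible headings. For each, cast all 7 beams and compare to the given ranges.
  (5.5, 6.5, 105°): beam 1 = 1.7321 ≠ 4.0415 ✗
  (5.5, 5.5, 150°): beam 1 = 1.5529 ≠ 4.0415 ✗
  (5.5, 2.5, 300°): beam 1 = 1.9319 ≠ 4.0415 ✗
  (3.5, 4.5, 195°): beam 2 = 1.9319 ≠ 2.5882 ✗
  …
  (5.5, 4.5, 15°): r_1=4.0415, r_2=2.5882, r_3=1.7321, r_4=1.5529, r_5=3.0000, r_6=3.6235, r_7=3.0000 — all match ✓
Unique over the lattice → pose = (5.5, 4.5, 15°).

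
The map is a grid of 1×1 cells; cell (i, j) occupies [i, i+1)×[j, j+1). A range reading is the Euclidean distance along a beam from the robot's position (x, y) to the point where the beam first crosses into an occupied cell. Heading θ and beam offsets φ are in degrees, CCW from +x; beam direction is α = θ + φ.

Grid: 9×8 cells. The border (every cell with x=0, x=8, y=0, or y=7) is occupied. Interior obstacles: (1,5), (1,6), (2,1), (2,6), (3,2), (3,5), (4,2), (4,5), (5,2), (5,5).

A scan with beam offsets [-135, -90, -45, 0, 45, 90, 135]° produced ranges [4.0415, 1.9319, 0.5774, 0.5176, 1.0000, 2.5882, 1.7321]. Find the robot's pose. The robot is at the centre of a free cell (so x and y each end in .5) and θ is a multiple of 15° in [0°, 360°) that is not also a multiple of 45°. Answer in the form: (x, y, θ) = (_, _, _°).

Candidates: 32 free-cell centres × 16 headings = 512 poses. Raycast each; keep the one whose scan matches to 4 dp.
  (7.5, 6.5, 285°): beam 1 = 1.0000 ≠ 4.0415 ✗
  (7.5, 6.5, 195°): beam 1 = 0.5774 ≠ 4.0415 ✗
  (6.5, 5.5, 15°): beam 1 = 2.8868 ≠ 4.0415 ✗
  (6.5, 1.5, 75°): beam 1 = 0.5774 ≠ 4.0415 ✗
  …
  (7.5, 4.5, 15°): r_1=4.0415, r_2=1.9319, r_3=0.5774, r_4=0.5176, r_5=1.0000, r_6=2.5882, r_7=1.7321 — all match ✓
Unique over the lattice → pose = (7.5, 4.5, 15°).

(x, y, θ) = (7.5, 4.5, 15°)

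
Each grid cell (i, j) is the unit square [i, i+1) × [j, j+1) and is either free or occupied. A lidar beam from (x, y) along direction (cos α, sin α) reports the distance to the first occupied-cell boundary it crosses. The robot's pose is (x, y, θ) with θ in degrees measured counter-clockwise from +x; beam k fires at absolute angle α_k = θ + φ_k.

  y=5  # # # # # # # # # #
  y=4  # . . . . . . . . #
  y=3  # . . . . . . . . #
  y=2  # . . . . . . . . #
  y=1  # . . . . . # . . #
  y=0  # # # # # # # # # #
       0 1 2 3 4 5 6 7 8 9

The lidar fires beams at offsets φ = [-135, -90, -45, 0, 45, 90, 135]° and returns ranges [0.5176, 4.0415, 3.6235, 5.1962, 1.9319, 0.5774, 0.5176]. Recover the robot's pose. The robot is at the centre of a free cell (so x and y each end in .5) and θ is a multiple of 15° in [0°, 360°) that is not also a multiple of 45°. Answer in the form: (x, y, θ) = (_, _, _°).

The pose lattice has 31·16 = 496 candidates. Test each by forward raycasting.
  (5.5, 1.5, 60°): beam 2 = 0.5774 ≠ 4.0415 ✗
  (2.5, 3.5, 30°): beam 1 = 2.5882 ≠ 0.5176 ✗
  (1.5, 2.5, 75°): beam 1 = 1.7321 ≠ 0.5176 ✗
  (8.5, 2.5, 150°): beam 2 = 1.0000 ≠ 4.0415 ✗
  …
  (5.5, 1.5, 150°): r_1=0.5176, r_2=4.0415, r_3=3.6235, r_4=5.1962, r_5=1.9319, r_6=0.5774, r_7=0.5176 — all match ✓
Only this pose fits every beam.

(x, y, θ) = (5.5, 1.5, 150°)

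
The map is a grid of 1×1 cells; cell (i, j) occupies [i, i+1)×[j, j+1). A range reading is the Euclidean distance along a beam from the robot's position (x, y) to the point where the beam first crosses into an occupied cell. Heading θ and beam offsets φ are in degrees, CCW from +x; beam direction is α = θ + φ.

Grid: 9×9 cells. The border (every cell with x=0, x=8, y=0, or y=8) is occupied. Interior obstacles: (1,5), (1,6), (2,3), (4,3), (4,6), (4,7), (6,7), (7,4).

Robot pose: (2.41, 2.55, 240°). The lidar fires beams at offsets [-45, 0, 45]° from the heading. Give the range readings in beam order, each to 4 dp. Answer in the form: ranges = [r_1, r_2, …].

beam 1: φ=-45°, α=195°
  d=(-0.9659,-0.2588)  start (2,2)  tX=0.4245 tY=2.1250  stride 1/|dx|=1.0353 1/|dy|=3.8637
    cross x-line → (1,2), t=0.4245
    cross x-line → (0,2), t=1.4597 (wall)
  → r_1 = 1.4597
beam 2: φ=0°, α=240°
  d=(-0.5000,-0.8660)  start (2,2)  tX=0.8200 tY=0.6351  stride 1/|dx|=2.0000 1/|dy|=1.1547
    cross y-line → (2,1), t=0.6351
    cross x-line → (1,1), t=0.8200
    cross y-line → (1,0), t=1.7898 (wall)
  → r_2 = 1.7898
beam 3: φ=45°, α=285°
  d=(0.2588,-0.9659)  start (2,2)  tX=2.2796 tY=0.5694  stride 1/|dx|=3.8637 1/|dy|=1.0353
    cross y-line → (2,1), t=0.5694
    cross y-line → (2,0), t=1.6047 (wall)
  → r_3 = 1.6047

ranges = [1.4597, 1.7898, 1.6047]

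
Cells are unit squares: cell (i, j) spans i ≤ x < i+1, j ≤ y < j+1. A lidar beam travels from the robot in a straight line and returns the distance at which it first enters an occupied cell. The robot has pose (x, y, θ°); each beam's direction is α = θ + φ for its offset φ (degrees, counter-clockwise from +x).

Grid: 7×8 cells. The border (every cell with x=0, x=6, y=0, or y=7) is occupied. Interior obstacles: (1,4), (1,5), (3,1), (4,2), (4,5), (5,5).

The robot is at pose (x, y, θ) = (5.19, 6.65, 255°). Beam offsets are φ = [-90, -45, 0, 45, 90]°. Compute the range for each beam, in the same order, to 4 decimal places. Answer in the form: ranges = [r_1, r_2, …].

ranges = [1.3523, 1.3000, 0.6729, 0.7506, 0.8386]

beam 1: φ=-90°, α=165°
  dir = (cos 165°, sin 165°) = (-0.9659, 0.2588); from cell (5,6)
  next x-line at t=0.1967, next y-line at t=1.3523; Δt_x=1.0353, Δt_y=3.8637
    x: enter (4,6) at t=0.1967
    x: enter (3,6) at t=1.2320
    y: enter (3,7) at t=1.3523 ← occupied
  → r_1 = 1.3523
beam 2: φ=-45°, α=210°
  dir = (cos 210°, sin 210°) = (-0.8660, -0.5000); from cell (5,6)
  next x-line at t=0.2194, next y-line at t=1.3000; Δt_x=1.1547, Δt_y=2.0000
    x: enter (4,6) at t=0.2194
    y: enter (4,5) at t=1.3000 ← occupied
  → r_2 = 1.3000
beam 3: φ=0°, α=255°
  dir = (cos 255°, sin 255°) = (-0.2588, -0.9659); from cell (5,6)
  next x-line at t=0.7341, next y-line at t=0.6729; Δt_x=3.8637, Δt_y=1.0353
    y: enter (5,5) at t=0.6729 ← occupied
  → r_3 = 0.6729
beam 4: φ=45°, α=300°
  dir = (cos 300°, sin 300°) = (0.5000, -0.8660); from cell (5,6)
  next x-line at t=1.6200, next y-line at t=0.7506; Δt_x=2.0000, Δt_y=1.1547
    y: enter (5,5) at t=0.7506 ← occupied
  → r_4 = 0.7506
beam 5: φ=90°, α=345°
  dir = (cos 345°, sin 345°) = (0.9659, -0.2588); from cell (5,6)
  next x-line at t=0.8386, next y-line at t=2.5114; Δt_x=1.0353, Δt_y=3.8637
    x: enter (6,6) at t=0.8386 ← occupied
  → r_5 = 0.8386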